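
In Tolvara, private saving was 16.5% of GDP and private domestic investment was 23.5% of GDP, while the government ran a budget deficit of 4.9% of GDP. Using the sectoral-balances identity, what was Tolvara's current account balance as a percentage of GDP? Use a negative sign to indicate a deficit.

-11.9

By the sectoral-balances identity, CA = (S_private - I) + (T - G).
Private balance = 16.5 - 23.5 = -7.0
Government balance (T - G) = -4.9
CA = -7.0 + (-4.9) = -11.9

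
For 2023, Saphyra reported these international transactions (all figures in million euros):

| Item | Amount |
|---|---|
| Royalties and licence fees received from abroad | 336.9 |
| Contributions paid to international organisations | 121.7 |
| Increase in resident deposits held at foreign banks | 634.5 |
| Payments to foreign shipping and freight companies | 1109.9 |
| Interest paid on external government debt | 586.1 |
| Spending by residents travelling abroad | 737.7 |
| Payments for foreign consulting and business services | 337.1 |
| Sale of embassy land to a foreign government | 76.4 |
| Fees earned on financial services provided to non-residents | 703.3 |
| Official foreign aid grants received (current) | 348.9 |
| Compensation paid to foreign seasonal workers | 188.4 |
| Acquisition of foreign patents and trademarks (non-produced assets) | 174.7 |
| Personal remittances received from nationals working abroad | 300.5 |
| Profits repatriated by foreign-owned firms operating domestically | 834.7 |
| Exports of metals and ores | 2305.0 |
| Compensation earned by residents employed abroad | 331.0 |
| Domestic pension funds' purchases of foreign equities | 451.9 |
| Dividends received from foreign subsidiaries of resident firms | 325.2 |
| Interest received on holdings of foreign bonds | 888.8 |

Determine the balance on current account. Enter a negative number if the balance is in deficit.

Goods: 2305.0
Services: 336.9 - 337.1 - 737.7 + 703.3 - 1109.9 = -1144.5
Primary income: 331.0 + 325.2 - 834.7 - 586.1 + 888.8 - 188.4 = -64.2
Secondary income: -121.7 + 348.9 + 300.5 = 527.7
Current account = 2305.0 + (-1144.5) + (-64.2) + 527.7 = 1624.0
(Excluded from the current account — financial account: increase in resident deposits held at foreign banks 634.5, domestic pension funds' purchases of foreign equities 451.9; capital account: sale of embassy land to a foreign government 76.4, acquisition of foreign patents and trademarks (non-produced assets) 174.7.)

1624.0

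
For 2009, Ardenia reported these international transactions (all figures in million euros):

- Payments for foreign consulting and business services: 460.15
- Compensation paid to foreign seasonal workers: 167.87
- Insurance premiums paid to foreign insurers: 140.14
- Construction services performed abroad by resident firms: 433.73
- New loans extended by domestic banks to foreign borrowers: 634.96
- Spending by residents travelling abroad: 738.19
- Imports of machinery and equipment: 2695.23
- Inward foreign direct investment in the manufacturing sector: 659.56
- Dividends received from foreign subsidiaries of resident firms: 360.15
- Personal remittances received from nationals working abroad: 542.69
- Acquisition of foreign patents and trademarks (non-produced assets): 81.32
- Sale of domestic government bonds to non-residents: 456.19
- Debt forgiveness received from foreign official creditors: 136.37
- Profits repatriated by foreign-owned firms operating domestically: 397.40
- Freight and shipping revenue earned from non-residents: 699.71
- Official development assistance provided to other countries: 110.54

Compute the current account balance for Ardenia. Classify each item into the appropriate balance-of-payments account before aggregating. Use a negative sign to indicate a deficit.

-2673.24

Goods: -2695.23
Services: -738.19 + 433.73 - 460.15 - 140.14 + 699.71 = -205.04
Primary income: -397.40 + 360.15 - 167.87 = -205.12
Secondary income: 542.69 - 110.54 = 432.15
Current account = (-2695.23) + (-205.04) + (-205.12) + 432.15 = -2673.24
(Excluded from the current account — financial account: new loans extended by domestic banks to foreign borrowers 634.96, inward foreign direct investment in the manufacturing sector 659.56, sale of domestic government bonds to non-residents 456.19; capital account: acquisition of foreign patents and trademarks (non-produced assets) 81.32, debt forgiveness received from foreign official creditors 136.37.)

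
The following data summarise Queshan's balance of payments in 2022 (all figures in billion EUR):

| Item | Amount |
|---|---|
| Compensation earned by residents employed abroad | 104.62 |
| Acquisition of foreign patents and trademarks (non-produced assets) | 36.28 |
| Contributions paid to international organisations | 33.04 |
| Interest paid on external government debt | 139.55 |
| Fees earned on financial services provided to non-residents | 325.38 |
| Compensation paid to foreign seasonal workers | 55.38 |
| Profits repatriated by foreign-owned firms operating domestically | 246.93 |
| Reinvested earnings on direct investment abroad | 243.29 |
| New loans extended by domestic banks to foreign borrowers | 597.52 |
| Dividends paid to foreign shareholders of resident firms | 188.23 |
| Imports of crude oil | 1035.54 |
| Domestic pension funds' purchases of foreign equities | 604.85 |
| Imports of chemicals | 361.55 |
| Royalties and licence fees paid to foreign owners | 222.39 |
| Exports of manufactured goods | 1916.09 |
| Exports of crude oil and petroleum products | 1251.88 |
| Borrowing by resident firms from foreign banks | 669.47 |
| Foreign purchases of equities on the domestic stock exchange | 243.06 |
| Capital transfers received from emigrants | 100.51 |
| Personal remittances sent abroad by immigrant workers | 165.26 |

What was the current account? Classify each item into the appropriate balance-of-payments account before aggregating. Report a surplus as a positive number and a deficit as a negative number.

Goods: -1035.54 - 361.55 + 1251.88 + 1916.09 = 1770.88
Services: 325.38 - 222.39 = 102.99
Primary income: 243.29 - 139.55 + 104.62 - 188.23 - 246.93 - 55.38 = -282.18
Secondary income: -165.26 - 33.04 = -198.30
Current account = 1770.88 + 102.99 + (-282.18) + (-198.30) = 1393.39
(Excluded from the current account — capital account: acquisition of foreign patents and trademarks (non-produced assets) 36.28, capital transfers received from emigrants 100.51; financial account: new loans extended by domestic banks to foreign borrowers 597.52, domestic pension funds' purchases of foreign equities 604.85, borrowing by resident firms from foreign banks 669.47, foreign purchases of equities on the domestic stock exchange 243.06.)

1393.39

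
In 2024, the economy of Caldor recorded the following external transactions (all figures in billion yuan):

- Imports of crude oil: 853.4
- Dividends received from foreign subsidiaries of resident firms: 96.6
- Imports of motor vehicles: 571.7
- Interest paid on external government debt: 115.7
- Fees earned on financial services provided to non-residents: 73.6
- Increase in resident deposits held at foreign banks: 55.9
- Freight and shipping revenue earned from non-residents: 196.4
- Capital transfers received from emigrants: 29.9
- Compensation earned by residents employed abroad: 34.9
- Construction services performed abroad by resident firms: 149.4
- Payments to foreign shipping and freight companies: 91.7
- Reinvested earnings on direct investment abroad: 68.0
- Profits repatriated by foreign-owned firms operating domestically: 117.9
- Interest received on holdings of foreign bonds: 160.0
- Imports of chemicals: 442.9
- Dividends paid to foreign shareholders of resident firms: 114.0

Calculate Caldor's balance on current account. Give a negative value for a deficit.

Goods: -853.4 - 571.7 - 442.9 = -1868.0
Services: 149.4 + 196.4 + 73.6 - 91.7 = 327.7
Primary income: -117.9 + 34.9 - 114.0 + 96.6 + 68.0 - 115.7 + 160.0 = 11.9
Current account = (-1868.0) + 327.7 + 11.9 = -1528.4
(Excluded from the current account — financial account: increase in resident deposits held at foreign banks 55.9; capital account: capital transfers received from emigrants 29.9.)

-1528.4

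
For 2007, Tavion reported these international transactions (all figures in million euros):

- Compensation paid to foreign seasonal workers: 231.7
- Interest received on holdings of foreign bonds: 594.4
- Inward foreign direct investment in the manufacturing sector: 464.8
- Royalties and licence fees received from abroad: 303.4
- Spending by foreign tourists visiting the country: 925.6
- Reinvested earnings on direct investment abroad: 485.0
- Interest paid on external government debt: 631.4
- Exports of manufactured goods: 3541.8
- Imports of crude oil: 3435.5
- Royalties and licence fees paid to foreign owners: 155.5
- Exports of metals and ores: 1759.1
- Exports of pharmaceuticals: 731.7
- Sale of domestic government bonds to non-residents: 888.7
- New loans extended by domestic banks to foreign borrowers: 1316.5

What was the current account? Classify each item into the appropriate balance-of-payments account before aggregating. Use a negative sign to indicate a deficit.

Goods: 1759.1 - 3435.5 + 731.7 + 3541.8 = 2597.1
Services: -155.5 + 925.6 + 303.4 = 1073.5
Primary income: 594.4 + 485.0 - 631.4 - 231.7 = 216.3
Current account = 2597.1 + 1073.5 + 216.3 = 3886.9
(Excluded from the current account — financial account: inward foreign direct investment in the manufacturing sector 464.8, sale of domestic government bonds to non-residents 888.7, new loans extended by domestic banks to foreign borrowers 1316.5.)

3886.9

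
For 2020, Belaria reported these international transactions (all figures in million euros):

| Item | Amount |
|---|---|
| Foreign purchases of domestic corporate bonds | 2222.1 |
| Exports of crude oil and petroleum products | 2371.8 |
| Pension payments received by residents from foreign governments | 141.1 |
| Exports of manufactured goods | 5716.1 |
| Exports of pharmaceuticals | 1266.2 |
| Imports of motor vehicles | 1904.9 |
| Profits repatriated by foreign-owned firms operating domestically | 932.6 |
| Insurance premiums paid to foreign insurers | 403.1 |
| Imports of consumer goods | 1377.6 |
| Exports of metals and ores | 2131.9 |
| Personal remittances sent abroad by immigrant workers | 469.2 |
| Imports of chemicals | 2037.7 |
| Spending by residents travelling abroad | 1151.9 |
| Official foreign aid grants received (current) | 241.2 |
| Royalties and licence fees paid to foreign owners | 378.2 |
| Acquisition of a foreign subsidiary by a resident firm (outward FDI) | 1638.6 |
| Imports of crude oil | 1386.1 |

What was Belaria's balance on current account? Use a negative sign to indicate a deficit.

1827.0

Goods: -1386.1 - 1377.6 + 5716.1 + 2131.9 - 1904.9 + 2371.8 - 2037.7 + 1266.2 = 4779.7
Services: -1151.9 - 403.1 - 378.2 = -1933.2
Primary income: -932.6
Secondary income: 241.2 + 141.1 - 469.2 = -86.9
Current account = 4779.7 + (-1933.2) + (-932.6) + (-86.9) = 1827.0
(Excluded from the current account — financial account: foreign purchases of domestic corporate bonds 2222.1, acquisition of a foreign subsidiary by a resident firm (outward FDI) 1638.6.)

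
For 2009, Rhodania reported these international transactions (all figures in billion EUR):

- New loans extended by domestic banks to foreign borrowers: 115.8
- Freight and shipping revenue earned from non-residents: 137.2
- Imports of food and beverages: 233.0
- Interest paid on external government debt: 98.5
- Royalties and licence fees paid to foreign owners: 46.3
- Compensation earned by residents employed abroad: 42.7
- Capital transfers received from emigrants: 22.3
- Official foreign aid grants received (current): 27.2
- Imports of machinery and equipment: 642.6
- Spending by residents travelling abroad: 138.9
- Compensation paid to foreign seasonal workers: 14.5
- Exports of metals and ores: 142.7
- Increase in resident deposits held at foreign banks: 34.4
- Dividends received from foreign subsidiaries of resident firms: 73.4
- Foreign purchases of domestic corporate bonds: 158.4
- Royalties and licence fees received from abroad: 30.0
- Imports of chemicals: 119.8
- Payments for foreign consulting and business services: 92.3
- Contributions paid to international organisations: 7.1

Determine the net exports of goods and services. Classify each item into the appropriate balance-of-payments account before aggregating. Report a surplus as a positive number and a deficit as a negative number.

-963.0

Goods: 142.7 - 119.8 - 642.6 - 233.0 = -852.7
Services: -46.3 - 92.3 + 30.0 - 138.9 + 137.2 = -110.3
Trade balance = -852.7 + (-110.3) = -963.0
(Excluded from the trade balance — financial account: new loans extended by domestic banks to foreign borrowers 115.8, increase in resident deposits held at foreign banks 34.4, foreign purchases of domestic corporate bonds 158.4; primary income: interest paid on external government debt 98.5, compensation earned by residents employed abroad 42.7, compensation paid to foreign seasonal workers 14.5, dividends received from foreign subsidiaries of resident firms 73.4; capital account: capital transfers received from emigrants 22.3; secondary income: official foreign aid grants received (current) 27.2, contributions paid to international organisations 7.1.)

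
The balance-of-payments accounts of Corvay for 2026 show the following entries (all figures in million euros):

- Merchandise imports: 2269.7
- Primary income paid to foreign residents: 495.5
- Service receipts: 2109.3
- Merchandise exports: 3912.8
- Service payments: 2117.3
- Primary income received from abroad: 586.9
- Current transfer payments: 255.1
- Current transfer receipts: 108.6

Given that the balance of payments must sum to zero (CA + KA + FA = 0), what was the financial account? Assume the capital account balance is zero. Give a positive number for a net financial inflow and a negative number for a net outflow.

-1580.0

Goods balance = 3912.8 - 2269.7 = 1643.1
Services balance = 2109.3 - 2117.3 = -8.0
Trade balance (goods + services) = 1643.1 + (-8.0) = 1635.1
Net primary income = 586.9 - 495.5 = 91.4
Net secondary income = 108.6 - 255.1 = -146.5
Current account = 1635.1 + 91.4 + (-146.5) = 1580.0
Financial account = -(1580.0) = -1580.0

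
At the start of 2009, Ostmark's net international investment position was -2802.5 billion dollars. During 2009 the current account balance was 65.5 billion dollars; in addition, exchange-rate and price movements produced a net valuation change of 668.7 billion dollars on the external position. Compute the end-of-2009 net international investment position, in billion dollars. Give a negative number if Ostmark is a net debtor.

Change in NIIP = current account + net valuation change = 65.5 + 668.7 = 734.2
End-of-year NIIP = -2802.5 + 734.2 = -2068.3

-2068.3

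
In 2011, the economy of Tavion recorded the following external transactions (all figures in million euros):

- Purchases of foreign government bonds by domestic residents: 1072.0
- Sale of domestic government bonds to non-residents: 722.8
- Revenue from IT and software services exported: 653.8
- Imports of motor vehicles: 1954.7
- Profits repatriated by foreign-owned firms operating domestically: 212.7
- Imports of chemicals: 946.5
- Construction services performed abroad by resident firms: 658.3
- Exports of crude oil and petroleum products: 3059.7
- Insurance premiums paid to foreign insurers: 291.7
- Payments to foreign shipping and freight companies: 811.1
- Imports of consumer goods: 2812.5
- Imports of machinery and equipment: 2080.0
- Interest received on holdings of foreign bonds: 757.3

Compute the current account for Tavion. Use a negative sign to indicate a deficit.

-3980.1

Goods: -946.5 - 2812.5 - 1954.7 + 3059.7 - 2080.0 = -4734.0
Services: 653.8 + 658.3 - 291.7 - 811.1 = 209.3
Primary income: 757.3 - 212.7 = 544.6
Current account = (-4734.0) + 209.3 + 544.6 = -3980.1
(Excluded from the current account — financial account: purchases of foreign government bonds by domestic residents 1072.0, sale of domestic government bonds to non-residents 722.8.)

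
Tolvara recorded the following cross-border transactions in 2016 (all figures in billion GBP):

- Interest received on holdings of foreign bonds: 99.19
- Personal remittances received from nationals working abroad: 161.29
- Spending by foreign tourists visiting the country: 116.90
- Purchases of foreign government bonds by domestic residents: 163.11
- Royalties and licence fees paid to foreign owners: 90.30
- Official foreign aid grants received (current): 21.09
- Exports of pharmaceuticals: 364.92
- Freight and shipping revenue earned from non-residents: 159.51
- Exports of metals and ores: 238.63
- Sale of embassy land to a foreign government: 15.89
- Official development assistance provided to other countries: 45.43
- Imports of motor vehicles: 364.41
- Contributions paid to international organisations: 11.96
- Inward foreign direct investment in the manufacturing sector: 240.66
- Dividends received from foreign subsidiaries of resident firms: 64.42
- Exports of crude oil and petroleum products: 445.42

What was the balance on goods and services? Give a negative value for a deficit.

Goods: 445.42 - 364.41 + 238.63 + 364.92 = 684.56
Services: 116.90 + 159.51 - 90.30 = 186.11
Trade balance = 684.56 + 186.11 = 870.67
(Excluded from the trade balance — primary income: interest received on holdings of foreign bonds 99.19, dividends received from foreign subsidiaries of resident firms 64.42; secondary income: personal remittances received from nationals working abroad 161.29, official foreign aid grants received (current) 21.09, official development assistance provided to other countries 45.43, contributions paid to international organisations 11.96; financial account: purchases of foreign government bonds by domestic residents 163.11, inward foreign direct investment in the manufacturing sector 240.66; capital account: sale of embassy land to a foreign government 15.89.)

870.67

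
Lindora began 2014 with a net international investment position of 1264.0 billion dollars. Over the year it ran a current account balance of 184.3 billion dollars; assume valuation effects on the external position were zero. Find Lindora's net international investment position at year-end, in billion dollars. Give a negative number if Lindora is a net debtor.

1448.3

With no valuation effects, change in NIIP = current account = 184.3
End-of-year NIIP = 1264.0 + 184.3 = 1448.3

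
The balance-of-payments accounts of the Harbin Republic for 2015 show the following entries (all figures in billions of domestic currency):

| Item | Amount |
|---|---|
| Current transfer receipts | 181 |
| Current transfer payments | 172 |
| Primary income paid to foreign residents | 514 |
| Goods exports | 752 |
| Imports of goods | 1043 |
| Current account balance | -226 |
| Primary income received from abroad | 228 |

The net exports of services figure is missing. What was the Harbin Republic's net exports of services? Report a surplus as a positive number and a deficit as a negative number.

342

Current account = goods balance + services balance + net primary income + net secondary income
Sum of the known components = -568
Net exports of services = CA - (known components) = -226 - (-568) = 342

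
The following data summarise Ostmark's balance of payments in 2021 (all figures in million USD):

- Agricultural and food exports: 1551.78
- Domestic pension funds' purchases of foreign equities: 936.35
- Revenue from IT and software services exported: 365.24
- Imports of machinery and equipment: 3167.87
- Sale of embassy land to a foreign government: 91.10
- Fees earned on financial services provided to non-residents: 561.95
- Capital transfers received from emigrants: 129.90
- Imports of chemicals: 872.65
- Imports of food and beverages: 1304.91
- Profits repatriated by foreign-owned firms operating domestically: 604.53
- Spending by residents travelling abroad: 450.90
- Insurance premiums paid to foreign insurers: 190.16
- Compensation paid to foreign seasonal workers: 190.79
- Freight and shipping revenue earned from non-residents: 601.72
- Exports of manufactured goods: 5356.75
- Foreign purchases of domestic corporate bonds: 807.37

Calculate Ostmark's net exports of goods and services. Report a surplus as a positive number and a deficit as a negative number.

Goods: 5356.75 + 1551.78 - 1304.91 - 872.65 - 3167.87 = 1563.10
Services: 561.95 + 365.24 + 601.72 - 190.16 - 450.90 = 887.85
Trade balance = 1563.10 + 887.85 = 2450.95
(Excluded from the trade balance — financial account: domestic pension funds' purchases of foreign equities 936.35, foreign purchases of domestic corporate bonds 807.37; capital account: sale of embassy land to a foreign government 91.10, capital transfers received from emigrants 129.90; primary income: profits repatriated by foreign-owned firms operating domestically 604.53, compensation paid to foreign seasonal workers 190.79.)

2450.95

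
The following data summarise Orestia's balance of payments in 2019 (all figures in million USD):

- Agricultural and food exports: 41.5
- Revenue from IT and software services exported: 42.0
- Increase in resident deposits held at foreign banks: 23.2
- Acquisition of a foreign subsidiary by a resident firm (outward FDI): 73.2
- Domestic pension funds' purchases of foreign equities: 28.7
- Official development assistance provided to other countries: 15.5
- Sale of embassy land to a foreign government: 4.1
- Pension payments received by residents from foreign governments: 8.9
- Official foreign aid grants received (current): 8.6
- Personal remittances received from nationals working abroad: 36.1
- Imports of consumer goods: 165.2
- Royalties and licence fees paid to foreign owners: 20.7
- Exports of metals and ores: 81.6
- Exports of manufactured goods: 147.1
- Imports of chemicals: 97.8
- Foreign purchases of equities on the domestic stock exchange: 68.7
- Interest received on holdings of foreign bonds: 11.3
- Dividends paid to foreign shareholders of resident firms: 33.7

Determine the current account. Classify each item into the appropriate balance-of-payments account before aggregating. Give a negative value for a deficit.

Goods: -165.2 - 97.8 + 81.6 + 147.1 + 41.5 = 7.2
Services: 42.0 - 20.7 = 21.3
Primary income: -33.7 + 11.3 = -22.4
Secondary income: 8.9 + 8.6 - 15.5 + 36.1 = 38.1
Current account = 7.2 + 21.3 + (-22.4) + 38.1 = 44.2
(Excluded from the current account — financial account: increase in resident deposits held at foreign banks 23.2, acquisition of a foreign subsidiary by a resident firm (outward FDI) 73.2, domestic pension funds' purchases of foreign equities 28.7, foreign purchases of equities on the domestic stock exchange 68.7; capital account: sale of embassy land to a foreign government 4.1.)

44.2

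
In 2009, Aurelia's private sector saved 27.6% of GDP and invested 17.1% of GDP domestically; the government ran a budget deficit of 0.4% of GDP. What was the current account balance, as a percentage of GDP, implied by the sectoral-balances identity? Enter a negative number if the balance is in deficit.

10.1

By the sectoral-balances identity, CA = (S_private - I) + (T - G).
Private balance = 27.6 - 17.1 = 10.5
Government balance (T - G) = -0.4
CA = 10.5 + (-0.4) = 10.1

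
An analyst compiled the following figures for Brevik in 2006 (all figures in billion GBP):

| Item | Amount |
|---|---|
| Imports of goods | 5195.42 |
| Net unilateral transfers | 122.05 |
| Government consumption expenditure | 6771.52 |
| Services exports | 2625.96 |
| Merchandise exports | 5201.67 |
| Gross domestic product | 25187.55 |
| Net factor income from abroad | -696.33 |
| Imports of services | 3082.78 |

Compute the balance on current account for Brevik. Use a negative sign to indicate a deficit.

-1024.85

Goods balance = 5201.67 - 5195.42 = 6.25
Services balance = 2625.96 - 3082.78 = -456.82
Trade balance (goods + services) = 6.25 + (-456.82) = -450.57
Net primary income = -696.33
Net secondary income = 122.05
Current account = -450.57 + (-696.33) + 122.05 = -1024.85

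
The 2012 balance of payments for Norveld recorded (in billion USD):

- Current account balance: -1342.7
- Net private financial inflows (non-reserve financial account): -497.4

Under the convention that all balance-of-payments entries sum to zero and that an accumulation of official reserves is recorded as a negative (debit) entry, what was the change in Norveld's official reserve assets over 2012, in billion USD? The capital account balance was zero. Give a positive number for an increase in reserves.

Official reserve transactions balance = -((-1342.7) + (-497.4)) = 1840.1
An accumulation of reserves is recorded as a debit (negative entry), so the change in the stock of reserves is the negative of that balance.
Change in official reserves = -(1840.1) = -1840.1

-1840.1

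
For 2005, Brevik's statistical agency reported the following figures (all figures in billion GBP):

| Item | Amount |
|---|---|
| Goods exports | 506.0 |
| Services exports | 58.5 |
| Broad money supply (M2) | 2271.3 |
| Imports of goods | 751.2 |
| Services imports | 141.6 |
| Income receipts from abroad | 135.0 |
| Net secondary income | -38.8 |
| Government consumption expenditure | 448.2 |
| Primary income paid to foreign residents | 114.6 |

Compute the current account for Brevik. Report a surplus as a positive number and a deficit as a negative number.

-346.7

Goods balance = 506.0 - 751.2 = -245.2
Services balance = 58.5 - 141.6 = -83.1
Trade balance (goods + services) = -245.2 + (-83.1) = -328.3
Net primary income = 135.0 - 114.6 = 20.4
Net secondary income = -38.8
Current account = -328.3 + 20.4 + (-38.8) = -346.7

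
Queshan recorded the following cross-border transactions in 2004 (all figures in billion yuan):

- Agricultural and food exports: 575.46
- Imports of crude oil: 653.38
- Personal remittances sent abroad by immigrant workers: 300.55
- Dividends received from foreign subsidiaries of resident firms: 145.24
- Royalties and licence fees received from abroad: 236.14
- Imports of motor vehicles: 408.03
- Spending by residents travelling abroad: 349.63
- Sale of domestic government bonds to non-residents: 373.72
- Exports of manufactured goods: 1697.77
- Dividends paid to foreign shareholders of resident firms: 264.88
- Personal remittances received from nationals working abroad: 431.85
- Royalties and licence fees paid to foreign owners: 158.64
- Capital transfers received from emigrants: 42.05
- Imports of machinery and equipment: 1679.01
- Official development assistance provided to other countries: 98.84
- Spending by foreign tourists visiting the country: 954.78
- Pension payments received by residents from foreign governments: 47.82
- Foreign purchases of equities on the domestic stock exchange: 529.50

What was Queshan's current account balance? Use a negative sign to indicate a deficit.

Goods: -1679.01 - 408.03 + 1697.77 + 575.46 - 653.38 = -467.19
Services: -349.63 + 954.78 + 236.14 - 158.64 = 682.65
Primary income: 145.24 - 264.88 = -119.64
Secondary income: -98.84 - 300.55 + 47.82 + 431.85 = 80.28
Current account = (-467.19) + 682.65 + (-119.64) + 80.28 = 176.10
(Excluded from the current account — financial account: sale of domestic government bonds to non-residents 373.72, foreign purchases of equities on the domestic stock exchange 529.50; capital account: capital transfers received from emigrants 42.05.)

176.10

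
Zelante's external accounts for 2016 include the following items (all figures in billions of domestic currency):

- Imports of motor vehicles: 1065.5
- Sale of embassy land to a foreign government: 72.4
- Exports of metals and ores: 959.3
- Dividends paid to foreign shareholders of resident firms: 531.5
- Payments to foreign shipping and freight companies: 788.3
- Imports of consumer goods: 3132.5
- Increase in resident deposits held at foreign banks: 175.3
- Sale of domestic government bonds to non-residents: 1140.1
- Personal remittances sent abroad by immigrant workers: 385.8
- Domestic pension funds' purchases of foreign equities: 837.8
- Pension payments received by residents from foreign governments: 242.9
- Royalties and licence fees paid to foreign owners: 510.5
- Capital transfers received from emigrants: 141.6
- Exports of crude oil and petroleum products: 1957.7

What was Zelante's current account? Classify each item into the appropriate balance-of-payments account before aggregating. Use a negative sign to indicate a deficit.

Goods: -1065.5 - 3132.5 + 1957.7 + 959.3 = -1281.0
Services: -788.3 - 510.5 = -1298.8
Primary income: -531.5
Secondary income: -385.8 + 242.9 = -142.9
Current account = (-1281.0) + (-1298.8) + (-531.5) + (-142.9) = -3254.2
(Excluded from the current account — capital account: sale of embassy land to a foreign government 72.4, capital transfers received from emigrants 141.6; financial account: increase in resident deposits held at foreign banks 175.3, sale of domestic government bonds to non-residents 1140.1, domestic pension funds' purchases of foreign equities 837.8.)

-3254.2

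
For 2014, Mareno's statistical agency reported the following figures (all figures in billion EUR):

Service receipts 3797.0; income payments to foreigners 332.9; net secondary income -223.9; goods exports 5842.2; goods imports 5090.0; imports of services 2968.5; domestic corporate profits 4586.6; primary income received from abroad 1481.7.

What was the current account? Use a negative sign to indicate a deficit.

Goods balance = 5842.2 - 5090.0 = 752.2
Services balance = 3797.0 - 2968.5 = 828.5
Trade balance (goods + services) = 752.2 + 828.5 = 1580.7
Net primary income = 1481.7 - 332.9 = 1148.8
Net secondary income = -223.9
Current account = 1580.7 + 1148.8 + (-223.9) = 2505.6

2505.6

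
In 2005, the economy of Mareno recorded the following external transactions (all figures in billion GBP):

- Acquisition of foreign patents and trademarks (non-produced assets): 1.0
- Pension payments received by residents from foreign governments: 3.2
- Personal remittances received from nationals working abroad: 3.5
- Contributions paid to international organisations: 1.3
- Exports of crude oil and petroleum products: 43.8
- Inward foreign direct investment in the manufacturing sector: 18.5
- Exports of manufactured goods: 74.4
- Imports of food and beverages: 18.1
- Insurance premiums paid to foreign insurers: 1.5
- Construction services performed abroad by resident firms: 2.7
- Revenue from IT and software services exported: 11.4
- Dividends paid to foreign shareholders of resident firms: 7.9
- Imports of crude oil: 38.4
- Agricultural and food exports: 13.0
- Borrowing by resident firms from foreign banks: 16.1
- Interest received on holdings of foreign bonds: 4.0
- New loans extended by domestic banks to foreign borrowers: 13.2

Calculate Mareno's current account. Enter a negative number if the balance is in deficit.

88.8

Goods: 43.8 + 13.0 - 38.4 + 74.4 - 18.1 = 74.7
Services: 2.7 - 1.5 + 11.4 = 12.6
Primary income: -7.9 + 4.0 = -3.9
Secondary income: 3.2 - 1.3 + 3.5 = 5.4
Current account = 74.7 + 12.6 + (-3.9) + 5.4 = 88.8
(Excluded from the current account — capital account: acquisition of foreign patents and trademarks (non-produced assets) 1.0; financial account: inward foreign direct investment in the manufacturing sector 18.5, borrowing by resident firms from foreign banks 16.1, new loans extended by domestic banks to foreign borrowers 13.2.)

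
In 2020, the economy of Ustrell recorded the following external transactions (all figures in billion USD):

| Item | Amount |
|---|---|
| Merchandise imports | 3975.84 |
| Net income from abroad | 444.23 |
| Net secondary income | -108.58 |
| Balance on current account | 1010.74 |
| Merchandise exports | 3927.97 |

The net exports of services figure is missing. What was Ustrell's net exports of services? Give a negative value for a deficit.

Current account = goods balance + services balance + net primary income + net secondary income
Sum of the known components = 287.78
Net exports of services = CA - (known components) = 1010.74 - 287.78 = 722.96

722.96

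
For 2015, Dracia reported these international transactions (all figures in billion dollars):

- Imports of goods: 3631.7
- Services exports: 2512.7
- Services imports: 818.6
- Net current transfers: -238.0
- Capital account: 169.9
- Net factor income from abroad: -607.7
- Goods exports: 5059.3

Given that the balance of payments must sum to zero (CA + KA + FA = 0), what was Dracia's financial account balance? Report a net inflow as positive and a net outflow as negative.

-2445.9

Goods balance = 5059.3 - 3631.7 = 1427.6
Services balance = 2512.7 - 818.6 = 1694.1
Trade balance (goods + services) = 1427.6 + 1694.1 = 3121.7
Net primary income = -607.7
Net secondary income = -238.0
Current account = 3121.7 + (-607.7) + (-238.0) = 2276.0
Financial account = -(2276.0 + 169.9) = -2445.9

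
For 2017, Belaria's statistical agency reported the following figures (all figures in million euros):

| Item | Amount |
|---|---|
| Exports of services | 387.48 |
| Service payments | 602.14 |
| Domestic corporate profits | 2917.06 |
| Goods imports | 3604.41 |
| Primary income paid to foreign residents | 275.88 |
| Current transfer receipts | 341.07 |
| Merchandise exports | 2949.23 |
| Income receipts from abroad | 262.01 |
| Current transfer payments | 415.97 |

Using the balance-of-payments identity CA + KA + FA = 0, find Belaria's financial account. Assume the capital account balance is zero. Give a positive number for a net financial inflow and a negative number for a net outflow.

Goods balance = 2949.23 - 3604.41 = -655.18
Services balance = 387.48 - 602.14 = -214.66
Trade balance (goods + services) = -655.18 + (-214.66) = -869.84
Net primary income = 262.01 - 275.88 = -13.87
Net secondary income = 341.07 - 415.97 = -74.90
Current account = -869.84 + (-13.87) + (-74.90) = -958.61
Financial account = -(-958.61) = 958.61

958.61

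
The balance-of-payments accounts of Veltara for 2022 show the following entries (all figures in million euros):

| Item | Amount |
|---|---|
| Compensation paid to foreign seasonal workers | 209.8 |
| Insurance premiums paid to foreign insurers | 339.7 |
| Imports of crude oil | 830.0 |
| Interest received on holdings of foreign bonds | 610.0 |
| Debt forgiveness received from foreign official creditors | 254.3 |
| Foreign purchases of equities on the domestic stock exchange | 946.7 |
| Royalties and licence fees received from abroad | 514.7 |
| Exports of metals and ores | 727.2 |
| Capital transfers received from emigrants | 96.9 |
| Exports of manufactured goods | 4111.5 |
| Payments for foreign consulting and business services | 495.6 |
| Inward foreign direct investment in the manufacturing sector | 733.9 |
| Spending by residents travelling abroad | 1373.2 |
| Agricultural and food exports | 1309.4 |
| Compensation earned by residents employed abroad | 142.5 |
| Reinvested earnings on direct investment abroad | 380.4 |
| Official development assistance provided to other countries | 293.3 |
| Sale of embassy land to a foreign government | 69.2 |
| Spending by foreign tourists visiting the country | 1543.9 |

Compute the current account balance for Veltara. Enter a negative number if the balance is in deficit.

5798.0

Goods: 4111.5 - 830.0 + 1309.4 + 727.2 = 5318.1
Services: -495.6 + 514.7 + 1543.9 - 1373.2 - 339.7 = -149.9
Primary income: -209.8 + 380.4 + 142.5 + 610.0 = 923.1
Secondary income: -293.3
Current account = 5318.1 + (-149.9) + 923.1 + (-293.3) = 5798.0
(Excluded from the current account — capital account: debt forgiveness received from foreign official creditors 254.3, capital transfers received from emigrants 96.9, sale of embassy land to a foreign government 69.2; financial account: foreign purchases of equities on the domestic stock exchange 946.7, inward foreign direct investment in the manufacturing sector 733.9.)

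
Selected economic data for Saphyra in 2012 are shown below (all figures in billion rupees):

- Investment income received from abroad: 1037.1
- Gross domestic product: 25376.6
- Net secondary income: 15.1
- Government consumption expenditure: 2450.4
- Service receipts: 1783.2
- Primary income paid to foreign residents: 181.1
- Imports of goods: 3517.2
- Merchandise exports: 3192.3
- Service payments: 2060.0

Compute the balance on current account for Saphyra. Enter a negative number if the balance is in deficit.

Goods balance = 3192.3 - 3517.2 = -324.9
Services balance = 1783.2 - 2060.0 = -276.8
Trade balance (goods + services) = -324.9 + (-276.8) = -601.7
Net primary income = 1037.1 - 181.1 = 856.0
Net secondary income = 15.1
Current account = -601.7 + 856.0 + 15.1 = 269.4

269.4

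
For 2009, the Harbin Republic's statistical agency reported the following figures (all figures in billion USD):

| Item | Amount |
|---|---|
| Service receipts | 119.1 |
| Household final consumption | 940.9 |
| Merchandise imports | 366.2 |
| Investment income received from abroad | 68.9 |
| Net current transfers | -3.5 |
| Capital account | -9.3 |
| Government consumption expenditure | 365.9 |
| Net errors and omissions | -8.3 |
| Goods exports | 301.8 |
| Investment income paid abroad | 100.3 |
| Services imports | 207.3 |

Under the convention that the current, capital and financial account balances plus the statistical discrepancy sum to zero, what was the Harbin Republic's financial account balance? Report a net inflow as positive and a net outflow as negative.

Goods balance = 301.8 - 366.2 = -64.4
Services balance = 119.1 - 207.3 = -88.2
Trade balance (goods + services) = -64.4 + (-88.2) = -152.6
Net primary income = 68.9 - 100.3 = -31.4
Net secondary income = -3.5
Current account = -152.6 + (-31.4) + (-3.5) = -187.5
Financial account = -(-187.5 + (-9.3) + (-8.3)) = 205.1

205.1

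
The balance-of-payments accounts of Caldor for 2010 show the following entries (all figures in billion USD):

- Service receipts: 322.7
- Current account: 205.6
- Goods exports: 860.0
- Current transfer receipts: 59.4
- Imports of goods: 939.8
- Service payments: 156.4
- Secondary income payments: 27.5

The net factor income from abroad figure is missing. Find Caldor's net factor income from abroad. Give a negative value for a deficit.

87.2

Current account = goods balance + services balance + net primary income + net secondary income
Sum of the known components = 118.4
Net factor income from abroad = CA - (known components) = 205.6 - 118.4 = 87.2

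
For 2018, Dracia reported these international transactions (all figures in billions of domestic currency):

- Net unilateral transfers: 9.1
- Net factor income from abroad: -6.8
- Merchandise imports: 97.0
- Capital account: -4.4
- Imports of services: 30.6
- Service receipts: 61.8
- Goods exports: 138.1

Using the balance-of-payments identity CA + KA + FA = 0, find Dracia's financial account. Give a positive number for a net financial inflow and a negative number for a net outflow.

-70.2

Goods balance = 138.1 - 97.0 = 41.1
Services balance = 61.8 - 30.6 = 31.2
Trade balance (goods + services) = 41.1 + 31.2 = 72.3
Net primary income = -6.8
Net secondary income = 9.1
Current account = 72.3 + (-6.8) + 9.1 = 74.6
Financial account = -(74.6 + (-4.4)) = -70.2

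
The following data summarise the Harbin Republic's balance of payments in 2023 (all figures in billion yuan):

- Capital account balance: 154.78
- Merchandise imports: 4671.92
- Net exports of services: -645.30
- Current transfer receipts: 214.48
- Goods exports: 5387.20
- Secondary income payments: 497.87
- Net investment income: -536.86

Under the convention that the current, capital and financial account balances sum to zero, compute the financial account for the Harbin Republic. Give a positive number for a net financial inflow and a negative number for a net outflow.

Goods balance = 5387.20 - 4671.92 = 715.28
Services balance = -645.30
Trade balance (goods + services) = 715.28 + (-645.30) = 69.98
Net primary income = -536.86
Net secondary income = 214.48 - 497.87 = -283.39
Current account = 69.98 + (-536.86) + (-283.39) = -750.27
Financial account = -(-750.27 + 154.78) = 595.49

595.49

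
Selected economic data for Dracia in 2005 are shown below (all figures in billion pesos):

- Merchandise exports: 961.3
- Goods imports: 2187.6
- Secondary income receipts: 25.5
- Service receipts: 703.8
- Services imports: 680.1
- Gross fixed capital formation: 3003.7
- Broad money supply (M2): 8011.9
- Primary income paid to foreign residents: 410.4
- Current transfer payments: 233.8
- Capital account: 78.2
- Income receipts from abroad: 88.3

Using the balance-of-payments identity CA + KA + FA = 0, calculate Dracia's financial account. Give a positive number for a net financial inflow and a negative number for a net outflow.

1654.8

Goods balance = 961.3 - 2187.6 = -1226.3
Services balance = 703.8 - 680.1 = 23.7
Trade balance (goods + services) = -1226.3 + 23.7 = -1202.6
Net primary income = 88.3 - 410.4 = -322.1
Net secondary income = 25.5 - 233.8 = -208.3
Current account = -1202.6 + (-322.1) + (-208.3) = -1733.0
Financial account = -(-1733.0 + 78.2) = 1654.8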